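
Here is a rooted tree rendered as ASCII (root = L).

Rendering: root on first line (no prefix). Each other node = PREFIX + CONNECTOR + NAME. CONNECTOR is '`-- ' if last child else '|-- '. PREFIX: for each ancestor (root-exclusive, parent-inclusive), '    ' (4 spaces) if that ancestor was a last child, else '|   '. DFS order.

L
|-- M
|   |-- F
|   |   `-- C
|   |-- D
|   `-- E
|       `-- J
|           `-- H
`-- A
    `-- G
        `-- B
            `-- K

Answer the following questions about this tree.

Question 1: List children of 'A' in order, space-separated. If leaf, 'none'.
Answer: G

Derivation:
Node A's children (from adjacency): G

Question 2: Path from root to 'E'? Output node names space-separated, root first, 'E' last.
Walk down from root: L -> M -> E

Answer: L M E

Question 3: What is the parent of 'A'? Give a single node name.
Scan adjacency: A appears as child of L

Answer: L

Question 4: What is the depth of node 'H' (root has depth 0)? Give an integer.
Answer: 4

Derivation:
Path from root to H: L -> M -> E -> J -> H
Depth = number of edges = 4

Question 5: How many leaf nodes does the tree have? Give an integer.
Answer: 4

Derivation:
Leaves (nodes with no children): C, D, H, K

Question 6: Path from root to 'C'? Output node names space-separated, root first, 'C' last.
Walk down from root: L -> M -> F -> C

Answer: L M F C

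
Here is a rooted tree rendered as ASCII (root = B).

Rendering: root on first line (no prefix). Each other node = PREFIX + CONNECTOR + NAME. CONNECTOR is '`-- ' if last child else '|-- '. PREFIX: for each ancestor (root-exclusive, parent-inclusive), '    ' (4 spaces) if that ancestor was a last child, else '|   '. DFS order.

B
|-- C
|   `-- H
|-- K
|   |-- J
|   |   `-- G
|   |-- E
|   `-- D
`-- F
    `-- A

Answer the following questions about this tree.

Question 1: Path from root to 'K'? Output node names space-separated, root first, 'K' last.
Walk down from root: B -> K

Answer: B K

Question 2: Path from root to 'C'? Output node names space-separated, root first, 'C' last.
Walk down from root: B -> C

Answer: B C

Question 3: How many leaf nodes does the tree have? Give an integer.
Answer: 5

Derivation:
Leaves (nodes with no children): A, D, E, G, H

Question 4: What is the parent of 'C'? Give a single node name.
Answer: B

Derivation:
Scan adjacency: C appears as child of B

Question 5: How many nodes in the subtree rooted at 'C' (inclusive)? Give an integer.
Answer: 2

Derivation:
Subtree rooted at C contains: C, H
Count = 2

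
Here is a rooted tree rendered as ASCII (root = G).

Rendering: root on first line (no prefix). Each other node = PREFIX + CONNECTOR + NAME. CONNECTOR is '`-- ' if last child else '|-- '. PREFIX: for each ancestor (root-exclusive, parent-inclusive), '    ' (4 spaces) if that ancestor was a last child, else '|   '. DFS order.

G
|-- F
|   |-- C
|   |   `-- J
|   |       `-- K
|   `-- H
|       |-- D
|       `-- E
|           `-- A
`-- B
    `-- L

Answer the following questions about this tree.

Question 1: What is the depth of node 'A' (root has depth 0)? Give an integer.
Answer: 4

Derivation:
Path from root to A: G -> F -> H -> E -> A
Depth = number of edges = 4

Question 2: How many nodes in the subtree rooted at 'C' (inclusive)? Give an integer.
Subtree rooted at C contains: C, J, K
Count = 3

Answer: 3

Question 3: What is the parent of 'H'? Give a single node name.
Answer: F

Derivation:
Scan adjacency: H appears as child of F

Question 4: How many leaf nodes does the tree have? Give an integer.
Answer: 4

Derivation:
Leaves (nodes with no children): A, D, K, L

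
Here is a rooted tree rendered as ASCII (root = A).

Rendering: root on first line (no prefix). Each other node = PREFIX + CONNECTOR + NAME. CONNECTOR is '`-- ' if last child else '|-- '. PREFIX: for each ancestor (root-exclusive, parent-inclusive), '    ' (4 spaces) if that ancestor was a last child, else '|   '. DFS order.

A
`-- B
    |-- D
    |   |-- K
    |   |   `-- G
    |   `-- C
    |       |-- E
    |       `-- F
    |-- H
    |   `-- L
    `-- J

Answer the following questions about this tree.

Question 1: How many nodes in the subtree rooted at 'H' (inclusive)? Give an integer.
Answer: 2

Derivation:
Subtree rooted at H contains: H, L
Count = 2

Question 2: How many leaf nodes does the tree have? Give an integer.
Answer: 5

Derivation:
Leaves (nodes with no children): E, F, G, J, L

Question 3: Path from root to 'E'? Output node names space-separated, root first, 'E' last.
Answer: A B D C E

Derivation:
Walk down from root: A -> B -> D -> C -> E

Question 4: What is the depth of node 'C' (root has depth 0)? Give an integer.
Answer: 3

Derivation:
Path from root to C: A -> B -> D -> C
Depth = number of edges = 3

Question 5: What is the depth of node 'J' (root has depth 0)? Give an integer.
Path from root to J: A -> B -> J
Depth = number of edges = 2

Answer: 2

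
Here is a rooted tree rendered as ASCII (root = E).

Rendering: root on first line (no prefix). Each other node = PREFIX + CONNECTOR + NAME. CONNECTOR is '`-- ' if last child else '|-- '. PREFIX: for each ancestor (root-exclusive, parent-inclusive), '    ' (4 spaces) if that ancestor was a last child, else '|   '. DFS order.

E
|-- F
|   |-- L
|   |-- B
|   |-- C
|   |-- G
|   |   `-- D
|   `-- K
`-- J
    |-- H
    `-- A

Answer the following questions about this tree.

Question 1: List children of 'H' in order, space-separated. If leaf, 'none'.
Answer: none

Derivation:
Node H's children (from adjacency): (leaf)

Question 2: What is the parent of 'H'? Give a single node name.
Answer: J

Derivation:
Scan adjacency: H appears as child of J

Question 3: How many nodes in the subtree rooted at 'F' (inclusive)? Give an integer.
Answer: 7

Derivation:
Subtree rooted at F contains: B, C, D, F, G, K, L
Count = 7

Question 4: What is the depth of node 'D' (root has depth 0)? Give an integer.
Path from root to D: E -> F -> G -> D
Depth = number of edges = 3

Answer: 3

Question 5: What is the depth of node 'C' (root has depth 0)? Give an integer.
Path from root to C: E -> F -> C
Depth = number of edges = 2

Answer: 2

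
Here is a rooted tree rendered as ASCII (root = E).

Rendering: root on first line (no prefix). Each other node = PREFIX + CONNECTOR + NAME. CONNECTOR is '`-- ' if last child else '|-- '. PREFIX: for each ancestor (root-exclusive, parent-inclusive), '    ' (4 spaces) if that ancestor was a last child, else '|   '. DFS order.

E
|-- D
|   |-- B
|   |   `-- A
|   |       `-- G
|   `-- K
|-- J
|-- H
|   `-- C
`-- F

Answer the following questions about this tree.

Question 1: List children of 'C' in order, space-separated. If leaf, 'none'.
Node C's children (from adjacency): (leaf)

Answer: none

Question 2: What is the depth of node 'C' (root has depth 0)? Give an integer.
Answer: 2

Derivation:
Path from root to C: E -> H -> C
Depth = number of edges = 2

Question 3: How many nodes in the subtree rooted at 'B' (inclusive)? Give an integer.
Subtree rooted at B contains: A, B, G
Count = 3

Answer: 3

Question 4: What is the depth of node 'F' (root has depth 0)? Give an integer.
Path from root to F: E -> F
Depth = number of edges = 1

Answer: 1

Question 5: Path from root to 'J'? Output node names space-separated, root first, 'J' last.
Answer: E J

Derivation:
Walk down from root: E -> J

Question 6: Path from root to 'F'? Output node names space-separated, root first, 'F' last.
Answer: E F

Derivation:
Walk down from root: E -> F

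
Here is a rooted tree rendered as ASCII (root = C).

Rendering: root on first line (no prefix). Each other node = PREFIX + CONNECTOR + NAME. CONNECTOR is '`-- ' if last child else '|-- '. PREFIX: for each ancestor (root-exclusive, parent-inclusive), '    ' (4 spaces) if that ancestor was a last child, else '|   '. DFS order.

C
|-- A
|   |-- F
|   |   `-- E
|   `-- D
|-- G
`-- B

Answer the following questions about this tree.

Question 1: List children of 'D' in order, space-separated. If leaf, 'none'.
Answer: none

Derivation:
Node D's children (from adjacency): (leaf)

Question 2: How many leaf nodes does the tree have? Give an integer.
Leaves (nodes with no children): B, D, E, G

Answer: 4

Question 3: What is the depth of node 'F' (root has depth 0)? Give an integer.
Path from root to F: C -> A -> F
Depth = number of edges = 2

Answer: 2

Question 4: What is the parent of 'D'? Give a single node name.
Answer: A

Derivation:
Scan adjacency: D appears as child of A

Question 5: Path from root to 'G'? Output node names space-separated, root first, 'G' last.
Walk down from root: C -> G

Answer: C G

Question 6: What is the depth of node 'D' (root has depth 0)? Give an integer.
Answer: 2

Derivation:
Path from root to D: C -> A -> D
Depth = number of edges = 2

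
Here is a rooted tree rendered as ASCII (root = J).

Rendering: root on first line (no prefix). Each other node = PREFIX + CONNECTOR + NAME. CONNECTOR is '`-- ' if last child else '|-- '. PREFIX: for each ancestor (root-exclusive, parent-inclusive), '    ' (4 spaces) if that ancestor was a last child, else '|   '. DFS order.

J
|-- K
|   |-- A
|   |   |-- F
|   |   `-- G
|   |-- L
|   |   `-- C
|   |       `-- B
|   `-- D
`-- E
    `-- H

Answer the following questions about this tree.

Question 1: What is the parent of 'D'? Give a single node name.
Answer: K

Derivation:
Scan adjacency: D appears as child of K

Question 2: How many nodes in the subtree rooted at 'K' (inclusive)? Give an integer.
Answer: 8

Derivation:
Subtree rooted at K contains: A, B, C, D, F, G, K, L
Count = 8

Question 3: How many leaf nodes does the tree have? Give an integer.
Answer: 5

Derivation:
Leaves (nodes with no children): B, D, F, G, H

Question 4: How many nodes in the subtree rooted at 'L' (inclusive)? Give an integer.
Answer: 3

Derivation:
Subtree rooted at L contains: B, C, L
Count = 3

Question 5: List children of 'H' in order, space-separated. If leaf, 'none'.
Answer: none

Derivation:
Node H's children (from adjacency): (leaf)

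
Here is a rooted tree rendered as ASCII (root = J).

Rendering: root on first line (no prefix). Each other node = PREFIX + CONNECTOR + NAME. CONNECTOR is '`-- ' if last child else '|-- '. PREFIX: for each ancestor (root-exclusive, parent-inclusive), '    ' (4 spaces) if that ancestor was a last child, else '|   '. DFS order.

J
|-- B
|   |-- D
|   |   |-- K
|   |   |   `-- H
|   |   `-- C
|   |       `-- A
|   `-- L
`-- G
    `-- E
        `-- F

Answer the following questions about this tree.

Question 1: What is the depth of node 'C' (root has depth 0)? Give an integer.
Path from root to C: J -> B -> D -> C
Depth = number of edges = 3

Answer: 3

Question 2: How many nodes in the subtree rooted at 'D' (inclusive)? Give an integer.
Answer: 5

Derivation:
Subtree rooted at D contains: A, C, D, H, K
Count = 5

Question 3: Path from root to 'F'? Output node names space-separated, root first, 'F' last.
Answer: J G E F

Derivation:
Walk down from root: J -> G -> E -> F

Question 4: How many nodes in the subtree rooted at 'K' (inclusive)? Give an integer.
Answer: 2

Derivation:
Subtree rooted at K contains: H, K
Count = 2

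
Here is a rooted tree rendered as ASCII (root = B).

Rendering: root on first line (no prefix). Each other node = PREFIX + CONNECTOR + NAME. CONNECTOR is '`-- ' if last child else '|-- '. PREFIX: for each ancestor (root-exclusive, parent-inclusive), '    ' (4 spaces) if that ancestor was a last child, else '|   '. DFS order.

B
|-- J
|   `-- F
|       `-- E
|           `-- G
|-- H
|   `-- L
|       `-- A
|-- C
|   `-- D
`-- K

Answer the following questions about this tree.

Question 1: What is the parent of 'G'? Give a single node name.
Scan adjacency: G appears as child of E

Answer: E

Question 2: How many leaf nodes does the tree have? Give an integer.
Answer: 4

Derivation:
Leaves (nodes with no children): A, D, G, K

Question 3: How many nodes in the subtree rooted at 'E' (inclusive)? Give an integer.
Subtree rooted at E contains: E, G
Count = 2

Answer: 2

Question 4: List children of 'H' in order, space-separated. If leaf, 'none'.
Node H's children (from adjacency): L

Answer: L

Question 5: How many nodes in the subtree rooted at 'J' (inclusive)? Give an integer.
Answer: 4

Derivation:
Subtree rooted at J contains: E, F, G, J
Count = 4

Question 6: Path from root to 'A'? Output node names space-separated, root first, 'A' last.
Answer: B H L A

Derivation:
Walk down from root: B -> H -> L -> A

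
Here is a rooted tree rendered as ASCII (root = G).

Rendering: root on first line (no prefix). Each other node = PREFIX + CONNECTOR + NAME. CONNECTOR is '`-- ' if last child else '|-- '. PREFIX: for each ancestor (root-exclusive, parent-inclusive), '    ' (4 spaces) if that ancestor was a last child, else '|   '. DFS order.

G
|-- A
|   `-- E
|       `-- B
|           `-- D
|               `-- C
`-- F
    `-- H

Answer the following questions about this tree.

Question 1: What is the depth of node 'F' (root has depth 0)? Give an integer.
Answer: 1

Derivation:
Path from root to F: G -> F
Depth = number of edges = 1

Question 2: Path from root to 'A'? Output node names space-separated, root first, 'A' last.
Answer: G A

Derivation:
Walk down from root: G -> A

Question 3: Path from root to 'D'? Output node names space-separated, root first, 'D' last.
Walk down from root: G -> A -> E -> B -> D

Answer: G A E B D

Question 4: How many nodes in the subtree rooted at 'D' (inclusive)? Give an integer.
Subtree rooted at D contains: C, D
Count = 2

Answer: 2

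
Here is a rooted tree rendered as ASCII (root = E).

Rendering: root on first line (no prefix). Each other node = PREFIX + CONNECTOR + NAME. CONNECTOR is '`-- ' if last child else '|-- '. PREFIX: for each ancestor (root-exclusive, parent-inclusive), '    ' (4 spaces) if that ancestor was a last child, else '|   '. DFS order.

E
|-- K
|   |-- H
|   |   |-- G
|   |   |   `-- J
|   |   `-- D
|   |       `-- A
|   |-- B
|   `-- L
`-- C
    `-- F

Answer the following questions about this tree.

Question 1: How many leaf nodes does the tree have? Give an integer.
Answer: 5

Derivation:
Leaves (nodes with no children): A, B, F, J, L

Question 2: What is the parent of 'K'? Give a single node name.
Scan adjacency: K appears as child of E

Answer: E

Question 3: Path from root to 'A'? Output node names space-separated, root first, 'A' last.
Walk down from root: E -> K -> H -> D -> A

Answer: E K H D A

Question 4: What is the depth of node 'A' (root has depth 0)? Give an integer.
Answer: 4

Derivation:
Path from root to A: E -> K -> H -> D -> A
Depth = number of edges = 4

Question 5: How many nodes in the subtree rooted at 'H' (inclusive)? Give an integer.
Answer: 5

Derivation:
Subtree rooted at H contains: A, D, G, H, J
Count = 5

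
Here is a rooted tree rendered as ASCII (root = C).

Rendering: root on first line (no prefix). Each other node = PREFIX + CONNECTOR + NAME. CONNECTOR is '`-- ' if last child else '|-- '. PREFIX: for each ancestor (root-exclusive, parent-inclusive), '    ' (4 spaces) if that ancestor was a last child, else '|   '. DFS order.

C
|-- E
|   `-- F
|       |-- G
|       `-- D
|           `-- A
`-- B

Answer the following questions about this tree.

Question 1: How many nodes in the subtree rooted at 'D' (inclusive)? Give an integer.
Subtree rooted at D contains: A, D
Count = 2

Answer: 2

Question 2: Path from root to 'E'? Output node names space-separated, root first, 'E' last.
Answer: C E

Derivation:
Walk down from root: C -> E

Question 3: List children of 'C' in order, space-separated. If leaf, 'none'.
Answer: E B

Derivation:
Node C's children (from adjacency): E, B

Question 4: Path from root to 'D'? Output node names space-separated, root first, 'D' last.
Walk down from root: C -> E -> F -> D

Answer: C E F D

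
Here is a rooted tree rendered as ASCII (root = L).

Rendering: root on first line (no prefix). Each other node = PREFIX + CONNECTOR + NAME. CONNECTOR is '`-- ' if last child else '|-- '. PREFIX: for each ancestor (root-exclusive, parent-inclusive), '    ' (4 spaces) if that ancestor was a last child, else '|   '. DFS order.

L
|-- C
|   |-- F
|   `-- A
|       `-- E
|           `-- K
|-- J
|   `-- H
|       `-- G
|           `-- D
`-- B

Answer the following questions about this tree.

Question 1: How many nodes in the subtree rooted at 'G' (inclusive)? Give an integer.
Subtree rooted at G contains: D, G
Count = 2

Answer: 2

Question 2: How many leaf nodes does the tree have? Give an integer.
Leaves (nodes with no children): B, D, F, K

Answer: 4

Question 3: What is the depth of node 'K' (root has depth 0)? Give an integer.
Path from root to K: L -> C -> A -> E -> K
Depth = number of edges = 4

Answer: 4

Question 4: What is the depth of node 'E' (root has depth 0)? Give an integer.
Path from root to E: L -> C -> A -> E
Depth = number of edges = 3

Answer: 3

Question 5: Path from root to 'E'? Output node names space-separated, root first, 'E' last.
Answer: L C A E

Derivation:
Walk down from root: L -> C -> A -> E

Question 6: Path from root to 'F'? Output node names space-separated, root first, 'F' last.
Answer: L C F

Derivation:
Walk down from root: L -> C -> F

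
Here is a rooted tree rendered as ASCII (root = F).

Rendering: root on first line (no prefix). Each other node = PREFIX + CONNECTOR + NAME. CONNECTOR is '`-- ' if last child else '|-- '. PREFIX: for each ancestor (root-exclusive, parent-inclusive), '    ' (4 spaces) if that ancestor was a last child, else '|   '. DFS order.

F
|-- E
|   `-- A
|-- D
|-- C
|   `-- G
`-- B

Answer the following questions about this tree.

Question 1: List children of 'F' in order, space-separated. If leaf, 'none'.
Answer: E D C B

Derivation:
Node F's children (from adjacency): E, D, C, B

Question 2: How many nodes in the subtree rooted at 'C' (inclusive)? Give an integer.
Answer: 2

Derivation:
Subtree rooted at C contains: C, G
Count = 2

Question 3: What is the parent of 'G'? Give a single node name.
Scan adjacency: G appears as child of C

Answer: C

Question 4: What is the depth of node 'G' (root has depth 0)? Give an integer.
Path from root to G: F -> C -> G
Depth = number of edges = 2

Answer: 2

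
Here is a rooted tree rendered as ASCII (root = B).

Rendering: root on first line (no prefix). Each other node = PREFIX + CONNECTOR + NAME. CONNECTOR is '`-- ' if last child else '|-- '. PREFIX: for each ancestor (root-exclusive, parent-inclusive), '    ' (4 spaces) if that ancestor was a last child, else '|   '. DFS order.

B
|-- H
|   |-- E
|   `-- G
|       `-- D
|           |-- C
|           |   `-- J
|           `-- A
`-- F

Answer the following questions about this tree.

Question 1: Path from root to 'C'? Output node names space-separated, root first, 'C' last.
Walk down from root: B -> H -> G -> D -> C

Answer: B H G D C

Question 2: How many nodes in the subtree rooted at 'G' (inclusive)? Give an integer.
Subtree rooted at G contains: A, C, D, G, J
Count = 5

Answer: 5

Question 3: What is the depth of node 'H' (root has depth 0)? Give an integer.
Answer: 1

Derivation:
Path from root to H: B -> H
Depth = number of edges = 1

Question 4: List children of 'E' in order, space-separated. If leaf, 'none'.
Answer: none

Derivation:
Node E's children (from adjacency): (leaf)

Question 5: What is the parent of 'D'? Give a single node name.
Scan adjacency: D appears as child of G

Answer: G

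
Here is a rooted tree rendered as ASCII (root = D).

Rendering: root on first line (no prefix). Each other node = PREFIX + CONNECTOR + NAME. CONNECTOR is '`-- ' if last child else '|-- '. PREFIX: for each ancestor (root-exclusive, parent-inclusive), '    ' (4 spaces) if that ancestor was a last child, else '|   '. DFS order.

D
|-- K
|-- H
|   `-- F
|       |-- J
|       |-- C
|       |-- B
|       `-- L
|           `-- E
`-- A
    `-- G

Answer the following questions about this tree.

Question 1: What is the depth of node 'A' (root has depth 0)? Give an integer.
Answer: 1

Derivation:
Path from root to A: D -> A
Depth = number of edges = 1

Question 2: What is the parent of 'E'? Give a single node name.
Scan adjacency: E appears as child of L

Answer: L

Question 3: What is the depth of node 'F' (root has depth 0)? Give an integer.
Answer: 2

Derivation:
Path from root to F: D -> H -> F
Depth = number of edges = 2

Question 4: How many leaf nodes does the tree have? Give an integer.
Answer: 6

Derivation:
Leaves (nodes with no children): B, C, E, G, J, K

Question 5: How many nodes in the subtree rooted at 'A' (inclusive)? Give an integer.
Answer: 2

Derivation:
Subtree rooted at A contains: A, G
Count = 2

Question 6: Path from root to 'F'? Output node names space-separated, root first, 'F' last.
Walk down from root: D -> H -> F

Answer: D H F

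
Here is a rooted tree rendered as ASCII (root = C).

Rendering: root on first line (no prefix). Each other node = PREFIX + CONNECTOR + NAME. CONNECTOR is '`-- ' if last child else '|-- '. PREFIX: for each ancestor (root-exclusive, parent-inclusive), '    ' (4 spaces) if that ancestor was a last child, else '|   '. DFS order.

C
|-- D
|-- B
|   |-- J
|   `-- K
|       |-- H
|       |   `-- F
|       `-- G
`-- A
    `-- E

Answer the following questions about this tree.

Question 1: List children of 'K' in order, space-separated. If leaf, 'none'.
Answer: H G

Derivation:
Node K's children (from adjacency): H, G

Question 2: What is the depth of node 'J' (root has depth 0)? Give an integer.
Path from root to J: C -> B -> J
Depth = number of edges = 2

Answer: 2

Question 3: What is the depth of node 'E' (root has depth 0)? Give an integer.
Answer: 2

Derivation:
Path from root to E: C -> A -> E
Depth = number of edges = 2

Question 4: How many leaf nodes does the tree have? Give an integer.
Leaves (nodes with no children): D, E, F, G, J

Answer: 5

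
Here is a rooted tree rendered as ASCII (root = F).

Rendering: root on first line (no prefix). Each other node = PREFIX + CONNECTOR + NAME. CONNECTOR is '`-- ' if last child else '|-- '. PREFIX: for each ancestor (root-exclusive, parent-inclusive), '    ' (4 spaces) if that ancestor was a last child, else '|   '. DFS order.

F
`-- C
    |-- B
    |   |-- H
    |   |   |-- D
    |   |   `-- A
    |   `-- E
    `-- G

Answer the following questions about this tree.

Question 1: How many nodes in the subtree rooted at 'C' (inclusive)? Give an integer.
Answer: 7

Derivation:
Subtree rooted at C contains: A, B, C, D, E, G, H
Count = 7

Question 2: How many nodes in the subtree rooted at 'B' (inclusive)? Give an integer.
Subtree rooted at B contains: A, B, D, E, H
Count = 5

Answer: 5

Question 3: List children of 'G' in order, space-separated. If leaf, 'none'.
Answer: none

Derivation:
Node G's children (from adjacency): (leaf)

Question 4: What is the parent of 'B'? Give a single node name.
Answer: C

Derivation:
Scan adjacency: B appears as child of C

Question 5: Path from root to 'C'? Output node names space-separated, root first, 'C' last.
Answer: F C

Derivation:
Walk down from root: F -> C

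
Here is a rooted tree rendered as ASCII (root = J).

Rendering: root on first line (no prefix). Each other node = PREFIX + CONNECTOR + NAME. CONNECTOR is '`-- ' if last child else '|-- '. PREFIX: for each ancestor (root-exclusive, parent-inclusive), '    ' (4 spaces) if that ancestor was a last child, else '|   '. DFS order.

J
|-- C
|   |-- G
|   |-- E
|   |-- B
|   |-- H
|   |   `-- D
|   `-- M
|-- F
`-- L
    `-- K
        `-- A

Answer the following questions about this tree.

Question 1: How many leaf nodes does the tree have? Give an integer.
Leaves (nodes with no children): A, B, D, E, F, G, M

Answer: 7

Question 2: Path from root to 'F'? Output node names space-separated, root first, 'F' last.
Walk down from root: J -> F

Answer: J F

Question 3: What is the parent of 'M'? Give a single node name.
Answer: C

Derivation:
Scan adjacency: M appears as child of C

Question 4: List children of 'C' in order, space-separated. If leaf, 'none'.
Answer: G E B H M

Derivation:
Node C's children (from adjacency): G, E, B, H, M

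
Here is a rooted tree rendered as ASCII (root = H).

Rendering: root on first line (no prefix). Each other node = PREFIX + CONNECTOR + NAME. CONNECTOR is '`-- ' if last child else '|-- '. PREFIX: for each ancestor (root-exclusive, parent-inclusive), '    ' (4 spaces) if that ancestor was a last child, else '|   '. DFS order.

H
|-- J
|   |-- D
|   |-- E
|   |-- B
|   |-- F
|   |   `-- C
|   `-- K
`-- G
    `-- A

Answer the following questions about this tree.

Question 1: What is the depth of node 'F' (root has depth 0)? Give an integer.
Answer: 2

Derivation:
Path from root to F: H -> J -> F
Depth = number of edges = 2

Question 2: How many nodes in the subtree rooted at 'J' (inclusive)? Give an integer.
Answer: 7

Derivation:
Subtree rooted at J contains: B, C, D, E, F, J, K
Count = 7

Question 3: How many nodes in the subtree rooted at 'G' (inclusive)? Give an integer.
Subtree rooted at G contains: A, G
Count = 2

Answer: 2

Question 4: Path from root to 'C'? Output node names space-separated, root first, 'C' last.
Answer: H J F C

Derivation:
Walk down from root: H -> J -> F -> C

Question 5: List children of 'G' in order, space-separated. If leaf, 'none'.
Node G's children (from adjacency): A

Answer: A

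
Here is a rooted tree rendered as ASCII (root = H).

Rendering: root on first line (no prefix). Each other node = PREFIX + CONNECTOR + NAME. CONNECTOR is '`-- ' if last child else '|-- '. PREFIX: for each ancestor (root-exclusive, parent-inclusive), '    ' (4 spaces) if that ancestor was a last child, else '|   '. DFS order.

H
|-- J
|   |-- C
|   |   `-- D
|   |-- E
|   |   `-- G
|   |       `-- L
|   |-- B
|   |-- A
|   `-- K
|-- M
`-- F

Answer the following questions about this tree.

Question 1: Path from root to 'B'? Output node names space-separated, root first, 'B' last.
Walk down from root: H -> J -> B

Answer: H J B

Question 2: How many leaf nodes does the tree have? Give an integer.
Answer: 7

Derivation:
Leaves (nodes with no children): A, B, D, F, K, L, M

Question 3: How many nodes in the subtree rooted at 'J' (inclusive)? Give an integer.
Subtree rooted at J contains: A, B, C, D, E, G, J, K, L
Count = 9

Answer: 9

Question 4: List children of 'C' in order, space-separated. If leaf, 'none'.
Answer: D

Derivation:
Node C's children (from adjacency): D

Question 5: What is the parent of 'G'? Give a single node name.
Scan adjacency: G appears as child of E

Answer: E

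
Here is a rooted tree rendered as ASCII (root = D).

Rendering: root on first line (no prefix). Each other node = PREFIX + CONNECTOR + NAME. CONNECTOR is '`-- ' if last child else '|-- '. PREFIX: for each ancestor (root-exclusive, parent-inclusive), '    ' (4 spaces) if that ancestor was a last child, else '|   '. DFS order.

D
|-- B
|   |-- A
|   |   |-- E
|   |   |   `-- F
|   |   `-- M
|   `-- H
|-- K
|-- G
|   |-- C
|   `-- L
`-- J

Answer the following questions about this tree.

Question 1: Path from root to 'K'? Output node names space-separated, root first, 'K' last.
Answer: D K

Derivation:
Walk down from root: D -> K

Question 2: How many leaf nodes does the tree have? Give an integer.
Leaves (nodes with no children): C, F, H, J, K, L, M

Answer: 7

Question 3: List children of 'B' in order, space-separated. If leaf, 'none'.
Answer: A H

Derivation:
Node B's children (from adjacency): A, H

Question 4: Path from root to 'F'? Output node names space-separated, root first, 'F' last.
Walk down from root: D -> B -> A -> E -> F

Answer: D B A E F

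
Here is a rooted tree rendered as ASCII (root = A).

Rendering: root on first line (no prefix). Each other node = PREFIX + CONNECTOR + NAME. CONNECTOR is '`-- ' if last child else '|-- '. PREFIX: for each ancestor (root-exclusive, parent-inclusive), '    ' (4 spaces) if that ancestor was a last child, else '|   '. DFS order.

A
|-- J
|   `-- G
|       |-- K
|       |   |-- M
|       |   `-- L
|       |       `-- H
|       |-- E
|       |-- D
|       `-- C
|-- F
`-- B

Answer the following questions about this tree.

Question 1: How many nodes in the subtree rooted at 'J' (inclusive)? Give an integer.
Subtree rooted at J contains: C, D, E, G, H, J, K, L, M
Count = 9

Answer: 9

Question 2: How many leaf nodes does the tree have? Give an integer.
Answer: 7

Derivation:
Leaves (nodes with no children): B, C, D, E, F, H, M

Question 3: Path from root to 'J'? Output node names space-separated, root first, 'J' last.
Answer: A J

Derivation:
Walk down from root: A -> J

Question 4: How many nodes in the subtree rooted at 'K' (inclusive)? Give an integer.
Answer: 4

Derivation:
Subtree rooted at K contains: H, K, L, M
Count = 4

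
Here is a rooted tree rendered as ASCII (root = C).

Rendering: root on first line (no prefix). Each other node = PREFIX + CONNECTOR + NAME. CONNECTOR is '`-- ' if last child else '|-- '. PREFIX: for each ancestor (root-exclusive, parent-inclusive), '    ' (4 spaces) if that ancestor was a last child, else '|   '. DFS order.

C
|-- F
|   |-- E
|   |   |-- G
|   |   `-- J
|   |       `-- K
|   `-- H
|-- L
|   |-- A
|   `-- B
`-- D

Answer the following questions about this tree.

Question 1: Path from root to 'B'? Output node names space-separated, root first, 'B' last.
Answer: C L B

Derivation:
Walk down from root: C -> L -> B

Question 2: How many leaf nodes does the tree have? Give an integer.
Answer: 6

Derivation:
Leaves (nodes with no children): A, B, D, G, H, K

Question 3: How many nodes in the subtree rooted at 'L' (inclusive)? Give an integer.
Subtree rooted at L contains: A, B, L
Count = 3

Answer: 3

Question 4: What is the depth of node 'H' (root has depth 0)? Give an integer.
Answer: 2

Derivation:
Path from root to H: C -> F -> H
Depth = number of edges = 2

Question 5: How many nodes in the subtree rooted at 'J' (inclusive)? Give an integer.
Subtree rooted at J contains: J, K
Count = 2

Answer: 2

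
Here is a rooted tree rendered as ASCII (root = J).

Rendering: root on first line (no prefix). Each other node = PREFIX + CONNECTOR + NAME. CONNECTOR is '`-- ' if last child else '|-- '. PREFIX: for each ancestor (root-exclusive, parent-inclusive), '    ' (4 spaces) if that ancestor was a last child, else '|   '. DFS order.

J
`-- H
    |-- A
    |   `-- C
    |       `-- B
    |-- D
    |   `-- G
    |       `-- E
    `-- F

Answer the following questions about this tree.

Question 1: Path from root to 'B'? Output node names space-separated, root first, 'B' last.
Answer: J H A C B

Derivation:
Walk down from root: J -> H -> A -> C -> B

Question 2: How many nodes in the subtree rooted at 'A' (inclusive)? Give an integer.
Answer: 3

Derivation:
Subtree rooted at A contains: A, B, C
Count = 3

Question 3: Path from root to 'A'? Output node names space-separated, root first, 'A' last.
Walk down from root: J -> H -> A

Answer: J H A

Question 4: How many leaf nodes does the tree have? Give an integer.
Leaves (nodes with no children): B, E, F

Answer: 3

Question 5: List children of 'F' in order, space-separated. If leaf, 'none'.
Node F's children (from adjacency): (leaf)

Answer: none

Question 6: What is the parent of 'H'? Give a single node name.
Scan adjacency: H appears as child of J

Answer: J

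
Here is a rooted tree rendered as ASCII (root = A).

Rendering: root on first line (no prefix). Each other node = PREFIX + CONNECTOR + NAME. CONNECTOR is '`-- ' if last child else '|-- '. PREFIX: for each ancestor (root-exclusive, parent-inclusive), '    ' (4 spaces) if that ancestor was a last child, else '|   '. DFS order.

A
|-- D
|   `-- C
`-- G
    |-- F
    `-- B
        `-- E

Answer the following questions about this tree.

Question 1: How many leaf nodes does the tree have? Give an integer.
Leaves (nodes with no children): C, E, F

Answer: 3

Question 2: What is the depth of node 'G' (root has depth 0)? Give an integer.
Answer: 1

Derivation:
Path from root to G: A -> G
Depth = number of edges = 1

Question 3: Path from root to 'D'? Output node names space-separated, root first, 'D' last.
Answer: A D

Derivation:
Walk down from root: A -> D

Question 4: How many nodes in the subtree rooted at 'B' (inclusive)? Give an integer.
Answer: 2

Derivation:
Subtree rooted at B contains: B, E
Count = 2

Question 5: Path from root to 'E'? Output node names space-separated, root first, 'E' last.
Walk down from root: A -> G -> B -> E

Answer: A G B E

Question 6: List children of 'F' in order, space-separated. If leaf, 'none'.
Answer: none

Derivation:
Node F's children (from adjacency): (leaf)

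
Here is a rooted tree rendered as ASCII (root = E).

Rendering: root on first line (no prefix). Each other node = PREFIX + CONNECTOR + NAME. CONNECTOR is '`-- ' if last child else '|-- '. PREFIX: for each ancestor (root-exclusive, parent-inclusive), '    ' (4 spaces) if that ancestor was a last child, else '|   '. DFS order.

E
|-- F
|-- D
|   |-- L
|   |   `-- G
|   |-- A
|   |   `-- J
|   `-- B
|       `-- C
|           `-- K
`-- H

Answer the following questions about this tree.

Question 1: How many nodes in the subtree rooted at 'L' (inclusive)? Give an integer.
Answer: 2

Derivation:
Subtree rooted at L contains: G, L
Count = 2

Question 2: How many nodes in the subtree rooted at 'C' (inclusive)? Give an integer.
Subtree rooted at C contains: C, K
Count = 2

Answer: 2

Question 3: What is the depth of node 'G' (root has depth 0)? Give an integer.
Path from root to G: E -> D -> L -> G
Depth = number of edges = 3

Answer: 3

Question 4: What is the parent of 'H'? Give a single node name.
Scan adjacency: H appears as child of E

Answer: E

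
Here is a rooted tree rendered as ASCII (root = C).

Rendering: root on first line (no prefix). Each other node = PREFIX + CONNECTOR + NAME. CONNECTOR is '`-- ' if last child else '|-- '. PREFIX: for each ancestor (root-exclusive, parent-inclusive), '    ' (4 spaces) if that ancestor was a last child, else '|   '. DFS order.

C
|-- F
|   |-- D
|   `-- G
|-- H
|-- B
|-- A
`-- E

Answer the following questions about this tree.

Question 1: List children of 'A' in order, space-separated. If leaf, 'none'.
Answer: none

Derivation:
Node A's children (from adjacency): (leaf)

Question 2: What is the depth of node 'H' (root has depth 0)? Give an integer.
Answer: 1

Derivation:
Path from root to H: C -> H
Depth = number of edges = 1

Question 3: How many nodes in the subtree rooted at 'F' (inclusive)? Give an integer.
Subtree rooted at F contains: D, F, G
Count = 3

Answer: 3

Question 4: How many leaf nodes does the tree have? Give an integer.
Leaves (nodes with no children): A, B, D, E, G, H

Answer: 6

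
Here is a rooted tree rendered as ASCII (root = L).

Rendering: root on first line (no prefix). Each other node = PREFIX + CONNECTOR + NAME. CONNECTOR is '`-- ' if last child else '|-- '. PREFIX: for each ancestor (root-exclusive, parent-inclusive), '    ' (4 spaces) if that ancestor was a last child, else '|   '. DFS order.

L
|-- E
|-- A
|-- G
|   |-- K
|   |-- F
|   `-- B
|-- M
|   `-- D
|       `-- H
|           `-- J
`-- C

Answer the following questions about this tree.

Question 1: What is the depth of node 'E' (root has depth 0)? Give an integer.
Answer: 1

Derivation:
Path from root to E: L -> E
Depth = number of edges = 1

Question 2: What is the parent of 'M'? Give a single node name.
Answer: L

Derivation:
Scan adjacency: M appears as child of L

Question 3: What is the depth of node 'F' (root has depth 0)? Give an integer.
Path from root to F: L -> G -> F
Depth = number of edges = 2

Answer: 2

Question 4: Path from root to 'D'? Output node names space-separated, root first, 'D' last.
Walk down from root: L -> M -> D

Answer: L M D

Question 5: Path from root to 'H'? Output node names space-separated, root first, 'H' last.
Walk down from root: L -> M -> D -> H

Answer: L M D H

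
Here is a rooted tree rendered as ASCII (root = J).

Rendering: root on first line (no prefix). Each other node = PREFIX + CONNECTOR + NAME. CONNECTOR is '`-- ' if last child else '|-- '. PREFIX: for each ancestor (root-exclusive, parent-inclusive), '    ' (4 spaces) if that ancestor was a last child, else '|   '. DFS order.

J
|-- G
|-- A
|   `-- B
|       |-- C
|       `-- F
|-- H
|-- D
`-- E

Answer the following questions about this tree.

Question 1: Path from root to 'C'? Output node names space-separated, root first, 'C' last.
Walk down from root: J -> A -> B -> C

Answer: J A B C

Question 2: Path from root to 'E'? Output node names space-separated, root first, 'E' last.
Answer: J E

Derivation:
Walk down from root: J -> E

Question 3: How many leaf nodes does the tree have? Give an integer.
Answer: 6

Derivation:
Leaves (nodes with no children): C, D, E, F, G, H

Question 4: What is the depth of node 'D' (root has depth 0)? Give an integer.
Path from root to D: J -> D
Depth = number of edges = 1

Answer: 1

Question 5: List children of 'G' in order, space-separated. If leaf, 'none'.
Node G's children (from adjacency): (leaf)

Answer: none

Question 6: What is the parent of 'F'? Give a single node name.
Answer: B

Derivation:
Scan adjacency: F appears as child of B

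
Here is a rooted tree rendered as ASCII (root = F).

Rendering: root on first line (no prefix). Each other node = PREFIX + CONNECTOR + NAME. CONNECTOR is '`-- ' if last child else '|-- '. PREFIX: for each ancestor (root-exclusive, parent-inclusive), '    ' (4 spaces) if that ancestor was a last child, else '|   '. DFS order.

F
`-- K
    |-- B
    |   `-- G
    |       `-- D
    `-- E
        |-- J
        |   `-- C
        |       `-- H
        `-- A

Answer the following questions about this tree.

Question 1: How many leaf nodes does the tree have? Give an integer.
Leaves (nodes with no children): A, D, H

Answer: 3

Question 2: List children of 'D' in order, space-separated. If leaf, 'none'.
Node D's children (from adjacency): (leaf)

Answer: none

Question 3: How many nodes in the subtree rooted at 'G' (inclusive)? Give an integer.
Subtree rooted at G contains: D, G
Count = 2

Answer: 2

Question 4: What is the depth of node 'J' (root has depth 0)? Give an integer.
Path from root to J: F -> K -> E -> J
Depth = number of edges = 3

Answer: 3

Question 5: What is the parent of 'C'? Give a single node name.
Scan adjacency: C appears as child of J

Answer: J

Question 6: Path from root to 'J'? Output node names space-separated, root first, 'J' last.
Walk down from root: F -> K -> E -> J

Answer: F K E J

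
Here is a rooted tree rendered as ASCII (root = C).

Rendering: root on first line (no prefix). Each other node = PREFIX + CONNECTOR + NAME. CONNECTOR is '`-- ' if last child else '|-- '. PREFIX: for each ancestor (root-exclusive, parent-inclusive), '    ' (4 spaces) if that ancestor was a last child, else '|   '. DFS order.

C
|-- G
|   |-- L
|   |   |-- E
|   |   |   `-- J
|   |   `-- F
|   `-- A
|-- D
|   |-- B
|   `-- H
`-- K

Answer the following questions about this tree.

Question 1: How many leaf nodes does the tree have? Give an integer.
Answer: 6

Derivation:
Leaves (nodes with no children): A, B, F, H, J, K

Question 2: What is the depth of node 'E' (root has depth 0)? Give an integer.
Path from root to E: C -> G -> L -> E
Depth = number of edges = 3

Answer: 3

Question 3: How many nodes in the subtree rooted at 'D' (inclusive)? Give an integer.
Answer: 3

Derivation:
Subtree rooted at D contains: B, D, H
Count = 3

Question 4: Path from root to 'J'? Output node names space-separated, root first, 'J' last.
Walk down from root: C -> G -> L -> E -> J

Answer: C G L E J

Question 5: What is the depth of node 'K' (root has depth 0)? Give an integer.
Path from root to K: C -> K
Depth = number of edges = 1

Answer: 1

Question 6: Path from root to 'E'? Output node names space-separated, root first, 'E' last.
Answer: C G L E

Derivation:
Walk down from root: C -> G -> L -> E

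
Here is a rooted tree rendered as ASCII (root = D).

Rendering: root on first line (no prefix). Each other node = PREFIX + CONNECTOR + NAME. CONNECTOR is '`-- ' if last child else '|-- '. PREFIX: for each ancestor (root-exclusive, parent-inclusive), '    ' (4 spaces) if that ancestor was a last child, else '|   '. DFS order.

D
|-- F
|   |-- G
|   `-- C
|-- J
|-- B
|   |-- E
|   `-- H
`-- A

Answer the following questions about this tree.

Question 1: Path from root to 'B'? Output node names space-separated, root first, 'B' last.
Answer: D B

Derivation:
Walk down from root: D -> B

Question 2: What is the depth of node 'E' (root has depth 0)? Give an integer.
Path from root to E: D -> B -> E
Depth = number of edges = 2

Answer: 2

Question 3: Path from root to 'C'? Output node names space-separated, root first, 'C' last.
Walk down from root: D -> F -> C

Answer: D F C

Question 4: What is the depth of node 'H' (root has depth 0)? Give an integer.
Path from root to H: D -> B -> H
Depth = number of edges = 2

Answer: 2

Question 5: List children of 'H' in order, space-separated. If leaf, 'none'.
Answer: none

Derivation:
Node H's children (from adjacency): (leaf)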